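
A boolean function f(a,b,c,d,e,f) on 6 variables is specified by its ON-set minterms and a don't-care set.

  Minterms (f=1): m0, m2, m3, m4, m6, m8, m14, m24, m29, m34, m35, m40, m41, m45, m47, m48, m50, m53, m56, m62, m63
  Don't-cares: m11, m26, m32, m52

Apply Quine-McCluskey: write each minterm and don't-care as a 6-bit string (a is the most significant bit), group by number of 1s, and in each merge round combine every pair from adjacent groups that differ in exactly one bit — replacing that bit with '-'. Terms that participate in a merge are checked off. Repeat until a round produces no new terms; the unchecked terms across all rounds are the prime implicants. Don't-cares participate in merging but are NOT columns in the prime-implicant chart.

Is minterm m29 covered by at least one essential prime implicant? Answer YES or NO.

size-2^0 implicants → 000000(✓)  000010(✓)  000011(✓)  000100(✓)  000110(✓)  001000(✓)  001011(✓)  001110(✓)  011000(✓)  011010(✓)  011101  100000(✓)  100010(✓)  100011(✓)  101000(✓)  101001(✓)  101101(✓)  101111(✓)  110000(✓)  110010(✓)  110100(✓)  110101(✓)  111000(✓)  111110(✓)  111111(✓)
size-2^1 implicants → -00000(✓)  -00010(✓)  -00011(✓)  -01000(✓)  -11000(✓)  0-1000(✓)  00-000(✓)  00-011  00-110  000-00(✓)  000-10(✓)  0000-0(✓)  00001-(✓)  0001-0(✓)  0110-0  1-0000(✓)  1-0010(✓)  1-1000(✓)  1-1111  10-000(✓)  1000-0(✓)  10001-(✓)  101-01  10100-  1011-1  11-000(✓)  110-00  1100-0(✓)  11010-  11111-
size-2^2 implicants → --1000  -0-000  -000-0  -0001-  000--0  1--000  1-00-0
Unchecked terms (primes): --1000, -0-000, -000-0, -0001-, 00-011, 00-110, 000--0, 0110-0, 011101, 1--000, 1-00-0, 1-1111, 101-01, 10100-, 1011-1, 110-00, 11010-, 11111-
Minterm coverage:
  m0 ⊆ -0-000,-000-0,000--0
  m2 ⊆ -000-0,-0001-,000--0
  m3 ⊆ -0001-,00-011
  m4 ⊆ 000--0 [E]
  m6 ⊆ 00-110,000--0
  m8 ⊆ --1000,-0-000
  m14 ⊆ 00-110 [E]
  m24 ⊆ --1000,0110-0
  m29 ⊆ 011101 [E]
  m34 ⊆ -000-0,-0001-,1-00-0
  m35 ⊆ -0001- [E]
  m40 ⊆ --1000,-0-000,1--000,10100-
  m41 ⊆ 101-01,10100-
  m45 ⊆ 101-01,1011-1
  m47 ⊆ 1-1111,1011-1
  m48 ⊆ 1--000,1-00-0,110-00
  m50 ⊆ 1-00-0 [E]
  m53 ⊆ 11010- [E]
  m56 ⊆ --1000,1--000
  m62 ⊆ 11111- [E]
  m63 ⊆ 1-1111,11111-
E = {-0001-, 00-110, 000--0, 011101, 1-00-0, 11010-, 11111-}

YES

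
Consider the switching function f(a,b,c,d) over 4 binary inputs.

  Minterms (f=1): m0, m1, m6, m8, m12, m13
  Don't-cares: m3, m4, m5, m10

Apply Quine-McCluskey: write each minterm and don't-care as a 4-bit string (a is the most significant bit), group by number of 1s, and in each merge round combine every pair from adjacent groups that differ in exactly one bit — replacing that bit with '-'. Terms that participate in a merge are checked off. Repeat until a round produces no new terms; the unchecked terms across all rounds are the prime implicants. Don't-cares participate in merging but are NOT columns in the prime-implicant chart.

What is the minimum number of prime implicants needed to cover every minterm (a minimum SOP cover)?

4

[col 0] 0000*, 0001*, 0011*, 0100*, 0101*, 0110*, 1000*, 1010*, 1100*, 1101*
[col 1] -000*, -100*, -101*, 0-00*, 0-01*, 00-1, 000-*, 01-0, 010-*, 1-00*, 10-0, 110-*
[col 2] --00, -10-, 0-0-
Prime implicants: --00, -10-, 0-0-, 00-1, 01-0, 10-0
PI chart (minterm → PIs covering it):
  0 | --00,0-0-
  1 | 0-0-,00-1
  6 | 01-0  (sole → essential)
  8 | --00,10-0
  12 | --00,-10-
  13 | -10-  (sole → essential)
Essential prime implicants: -10-, 01-0
Petrick residual → --00, 0-0-
Minimum SOP uses 4 PIs: c'd' + bc' + a'c' + a'bd'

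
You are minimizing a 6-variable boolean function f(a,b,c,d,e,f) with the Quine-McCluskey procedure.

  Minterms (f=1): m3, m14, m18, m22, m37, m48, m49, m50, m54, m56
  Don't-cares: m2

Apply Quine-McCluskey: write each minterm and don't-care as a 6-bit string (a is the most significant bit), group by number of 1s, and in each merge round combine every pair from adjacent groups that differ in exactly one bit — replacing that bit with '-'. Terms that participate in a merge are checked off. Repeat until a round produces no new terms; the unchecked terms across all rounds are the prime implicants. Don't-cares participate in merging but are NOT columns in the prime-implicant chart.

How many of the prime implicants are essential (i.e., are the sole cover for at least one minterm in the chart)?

6

[col 0] 000010*, 000011*, 001110, 010010*, 010110*, 100101, 110000*, 110001*, 110010*, 110110*, 111000*
[col 1] -10010*, -10110*, 0-0010, 00001-, 010-10*, 11-000, 110-10*, 1100-0, 11000-
[col 2] -10-10
Prime implicants: -10-10, 0-0010, 00001-, 001110, 100101, 11-000, 1100-0, 11000-
PI chart (minterm → PIs covering it):
  3 | 00001-  (sole → essential)
  14 | 001110  (sole → essential)
  18 | -10-10,0-0010
  22 | -10-10  (sole → essential)
  37 | 100101  (sole → essential)
  48 | 11-000,1100-0,11000-
  49 | 11000-  (sole → essential)
  50 | -10-10,1100-0
  54 | -10-10  (sole → essential)
  56 | 11-000  (sole → essential)
Essential prime implicants: -10-10, 00001-, 001110, 100101, 11-000, 11000-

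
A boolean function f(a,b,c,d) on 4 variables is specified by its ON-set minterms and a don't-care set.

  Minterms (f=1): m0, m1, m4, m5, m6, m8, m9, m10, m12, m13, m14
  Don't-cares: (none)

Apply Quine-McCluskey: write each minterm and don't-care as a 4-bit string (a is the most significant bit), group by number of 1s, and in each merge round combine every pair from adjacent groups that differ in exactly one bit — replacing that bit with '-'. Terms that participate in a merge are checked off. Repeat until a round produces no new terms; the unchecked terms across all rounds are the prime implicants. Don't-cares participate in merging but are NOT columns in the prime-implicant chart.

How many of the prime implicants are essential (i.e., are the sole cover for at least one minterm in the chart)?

3

[col 0] 0000*, 0001*, 0100*, 0101*, 0110*, 1000*, 1001*, 1010*, 1100*, 1101*, 1110*
[col 1] -000*, -001*, -100*, -101*, -110*, 0-00*, 0-01*, 000-*, 01-0*, 010-*, 1-00*, 1-01*, 1-10*, 10-0*, 100-*, 11-0*, 110-*
[col 2] --00*, --01*, -00-*, -1-0, -10-*, 0-0-*, 1--0, 1-0-*
[col 3] --0-
Prime implicants: --0-, -1-0, 1--0
PI chart (minterm → PIs covering it):
  0 | --0-  (sole → essential)
  1 | --0-  (sole → essential)
  4 | --0-,-1-0
  5 | --0-  (sole → essential)
  6 | -1-0  (sole → essential)
  8 | --0-,1--0
  9 | --0-  (sole → essential)
  10 | 1--0  (sole → essential)
  12 | --0-,-1-0,1--0
  13 | --0-  (sole → essential)
  14 | -1-0,1--0
Essential prime implicants: --0-, -1-0, 1--0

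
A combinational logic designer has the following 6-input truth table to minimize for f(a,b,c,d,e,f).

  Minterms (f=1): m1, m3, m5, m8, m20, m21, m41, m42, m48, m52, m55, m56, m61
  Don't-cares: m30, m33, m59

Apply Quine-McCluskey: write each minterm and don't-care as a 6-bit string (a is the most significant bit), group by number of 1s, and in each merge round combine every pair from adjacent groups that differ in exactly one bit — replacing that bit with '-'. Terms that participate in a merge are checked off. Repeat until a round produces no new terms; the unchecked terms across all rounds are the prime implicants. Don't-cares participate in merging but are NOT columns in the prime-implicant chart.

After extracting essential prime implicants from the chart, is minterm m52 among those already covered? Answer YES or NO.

size-2^0 implicants → 000001(✓)  000011(✓)  000101(✓)  001000  010100(✓)  010101(✓)  011110  100001(✓)  101001(✓)  101010  110000(✓)  110100(✓)  110111  111000(✓)  111011  111101
size-2^1 implicants → -00001  -10100  0-0101  000-01  0000-1  01010-  10-001  11-000  110-00
Unchecked terms (primes): -00001, -10100, 0-0101, 000-01, 0000-1, 001000, 01010-, 011110, 10-001, 101010, 11-000, 110-00, 110111, 111011, 111101
Minterm coverage:
  m1 ⊆ -00001,000-01,0000-1
  m3 ⊆ 0000-1 [E]
  m5 ⊆ 0-0101,000-01
  m8 ⊆ 001000 [E]
  m20 ⊆ -10100,01010-
  m21 ⊆ 0-0101,01010-
  m41 ⊆ 10-001 [E]
  m42 ⊆ 101010 [E]
  m48 ⊆ 11-000,110-00
  m52 ⊆ -10100,110-00
  m55 ⊆ 110111 [E]
  m56 ⊆ 11-000 [E]
  m61 ⊆ 111101 [E]
E = {0000-1, 001000, 10-001, 101010, 11-000, 110111, 111101}

NO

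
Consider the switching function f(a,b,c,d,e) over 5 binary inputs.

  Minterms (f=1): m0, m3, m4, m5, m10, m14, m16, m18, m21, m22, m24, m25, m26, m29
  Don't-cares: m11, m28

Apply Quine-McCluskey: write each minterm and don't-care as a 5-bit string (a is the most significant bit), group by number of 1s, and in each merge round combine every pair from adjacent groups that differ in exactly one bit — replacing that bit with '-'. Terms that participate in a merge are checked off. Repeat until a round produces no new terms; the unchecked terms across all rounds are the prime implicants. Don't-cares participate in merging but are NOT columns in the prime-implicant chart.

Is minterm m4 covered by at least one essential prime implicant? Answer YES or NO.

Round 0: 00000✓ 00011✓ 00100✓ 00101✓ 01010✓ 01011✓ 01110✓ 10000✓ 10010✓ 10101✓ 10110✓ 11000✓ 11001✓ 11010✓ 11100✓ 11101✓
Round 1: -0000 -0101 -1010 0-011 00-00 0010- 01-10 0101- 1-000✓ 1-010✓ 1-101 10-10 100-0✓ 11-00✓ 11-01✓ 110-0✓ 1100-✓ 1110-✓
Round 2: 1-0-0 11-0-
PIs = {-0000, -0101, -1010, 0-011, 00-00, 0010-, 01-10, 0101-, 1-0-0, 1-101, 10-10, 11-0-}
Coverage chart:
  m0: -0000,00-00
  m3: 0-011 ←essential
  m4: 00-00,0010-
  m5: -0101,0010-
  m10: -1010,01-10,0101-
  m14: 01-10 ←essential
  m16: -0000,1-0-0
  m18: 1-0-0,10-10
  m21: -0101,1-101
  m22: 10-10 ←essential
  m24: 1-0-0,11-0-
  m25: 11-0- ←essential
  m26: -1010,1-0-0
  m29: 1-101,11-0-
Essential: 0-011, 01-10, 10-10, 11-0-

NO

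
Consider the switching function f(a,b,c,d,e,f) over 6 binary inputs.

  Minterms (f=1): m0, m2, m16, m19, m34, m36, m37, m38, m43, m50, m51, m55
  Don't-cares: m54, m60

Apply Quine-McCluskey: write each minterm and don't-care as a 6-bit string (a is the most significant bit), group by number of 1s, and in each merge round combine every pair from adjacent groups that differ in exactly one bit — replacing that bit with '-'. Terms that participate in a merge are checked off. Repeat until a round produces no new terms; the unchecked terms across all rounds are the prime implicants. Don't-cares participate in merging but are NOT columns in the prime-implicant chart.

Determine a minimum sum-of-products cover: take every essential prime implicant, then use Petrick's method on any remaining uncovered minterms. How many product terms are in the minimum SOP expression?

Round 0: 000000✓ 000010✓ 010000✓ 010011✓ 100010✓ 100100✓ 100101✓ 100110✓ 101011 110010✓ 110011✓ 110110✓ 110111✓ 111100
Round 1: -00010 -10011 0-0000 0000-0 1-0010✓ 1-0110✓ 100-10✓ 1001-0 10010- 110-10✓ 110-11✓ 11001-✓ 11011-✓
Round 2: 1-0-10 110-1-
PIs = {-00010, -10011, 0-0000, 0000-0, 1-0-10, 1001-0, 10010-, 101011, 110-1-, 111100}
Coverage chart:
  m0: 0-0000,0000-0
  m2: -00010,0000-0
  m16: 0-0000 ←essential
  m19: -10011 ←essential
  m34: -00010,1-0-10
  m36: 1001-0,10010-
  m37: 10010- ←essential
  m38: 1-0-10,1001-0
  m43: 101011 ←essential
  m50: 1-0-10,110-1-
  m51: -10011,110-1-
  m55: 110-1- ←essential
Essential: -10011, 0-0000, 10010-, 101011, 110-1-
Petrick residual → -00010, 1-0-10
Min cover (7 terms): b'c'd'ef' + bc'd'ef + a'c'd'e'f' + ac'ef' + ab'c'de' + ab'cd'ef + abc'e

7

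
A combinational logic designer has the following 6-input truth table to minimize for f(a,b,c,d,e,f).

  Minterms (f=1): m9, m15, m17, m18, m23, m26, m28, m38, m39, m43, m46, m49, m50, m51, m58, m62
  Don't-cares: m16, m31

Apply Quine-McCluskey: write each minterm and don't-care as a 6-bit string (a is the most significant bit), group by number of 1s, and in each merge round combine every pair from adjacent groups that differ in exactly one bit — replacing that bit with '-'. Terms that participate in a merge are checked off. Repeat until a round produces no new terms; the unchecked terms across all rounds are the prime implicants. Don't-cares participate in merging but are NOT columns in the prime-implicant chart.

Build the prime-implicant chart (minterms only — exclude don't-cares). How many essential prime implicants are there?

[col 0] 001001, 001111*, 010000*, 010001*, 010010*, 010111*, 011010*, 011100, 011111*, 100110*, 100111*, 101011, 101110*, 110001*, 110010*, 110011*, 111010*, 111110*
[col 1] -10001, -10010*, -11010*, 0-1111, 01-010*, 01-111, 0100-0, 01000-, 1-1110, 10-110, 10011-, 11-010*, 1100-1, 11001-, 111-10
[col 2] -1-010
Prime implicants: -1-010, -10001, 0-1111, 001001, 01-111, 0100-0, 01000-, 011100, 1-1110, 10-110, 10011-, 101011, 1100-1, 11001-, 111-10
PI chart (minterm → PIs covering it):
  9 | 001001  (sole → essential)
  15 | 0-1111  (sole → essential)
  17 | -10001,01000-
  18 | -1-010,0100-0
  23 | 01-111  (sole → essential)
  26 | -1-010  (sole → essential)
  28 | 011100  (sole → essential)
  38 | 10-110,10011-
  39 | 10011-  (sole → essential)
  43 | 101011  (sole → essential)
  46 | 1-1110,10-110
  49 | -10001,1100-1
  50 | -1-010,11001-
  51 | 1100-1,11001-
  58 | -1-010,111-10
  62 | 1-1110,111-10
Essential prime implicants: -1-010, 0-1111, 001001, 01-111, 011100, 10011-, 101011

7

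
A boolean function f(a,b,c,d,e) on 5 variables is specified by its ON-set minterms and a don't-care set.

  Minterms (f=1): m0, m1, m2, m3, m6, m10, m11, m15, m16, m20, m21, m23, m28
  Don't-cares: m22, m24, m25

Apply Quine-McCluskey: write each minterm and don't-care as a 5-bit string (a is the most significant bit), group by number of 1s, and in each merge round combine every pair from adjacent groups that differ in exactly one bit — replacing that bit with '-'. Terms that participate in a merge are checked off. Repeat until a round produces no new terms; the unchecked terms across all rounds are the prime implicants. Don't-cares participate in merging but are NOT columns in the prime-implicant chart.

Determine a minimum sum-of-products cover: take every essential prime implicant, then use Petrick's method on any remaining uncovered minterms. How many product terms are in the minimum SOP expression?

6

size-2^0 implicants → 00000(✓)  00001(✓)  00010(✓)  00011(✓)  00110(✓)  01010(✓)  01011(✓)  01111(✓)  10000(✓)  10100(✓)  10101(✓)  10110(✓)  10111(✓)  11000(✓)  11001(✓)  11100(✓)
size-2^1 implicants → -0000  -0110  0-010(✓)  0-011(✓)  00-10  000-0(✓)  000-1(✓)  0000-(✓)  0001-(✓)  01-11  0101-(✓)  1-000(✓)  1-100(✓)  10-00(✓)  101-0(✓)  101-1(✓)  1010-(✓)  1011-(✓)  11-00(✓)  1100-
size-2^2 implicants → 0-01-  000--  1--00  101--
Unchecked terms (primes): -0000, -0110, 0-01-, 00-10, 000--, 01-11, 1--00, 101--, 1100-
Minterm coverage:
  m0 ⊆ -0000,000--
  m1 ⊆ 000-- [E]
  m2 ⊆ 0-01-,00-10,000--
  m3 ⊆ 0-01-,000--
  m6 ⊆ -0110,00-10
  m10 ⊆ 0-01- [E]
  m11 ⊆ 0-01-,01-11
  m15 ⊆ 01-11 [E]
  m16 ⊆ -0000,1--00
  m20 ⊆ 1--00,101--
  m21 ⊆ 101-- [E]
  m23 ⊆ 101-- [E]
  m28 ⊆ 1--00 [E]
E = {0-01-, 000--, 01-11, 1--00, 101--}
Petrick residual → -0110
Cover = b'cde' + a'c'd + a'b'c' + a'bde + ad'e' + ab'c  |cover|=6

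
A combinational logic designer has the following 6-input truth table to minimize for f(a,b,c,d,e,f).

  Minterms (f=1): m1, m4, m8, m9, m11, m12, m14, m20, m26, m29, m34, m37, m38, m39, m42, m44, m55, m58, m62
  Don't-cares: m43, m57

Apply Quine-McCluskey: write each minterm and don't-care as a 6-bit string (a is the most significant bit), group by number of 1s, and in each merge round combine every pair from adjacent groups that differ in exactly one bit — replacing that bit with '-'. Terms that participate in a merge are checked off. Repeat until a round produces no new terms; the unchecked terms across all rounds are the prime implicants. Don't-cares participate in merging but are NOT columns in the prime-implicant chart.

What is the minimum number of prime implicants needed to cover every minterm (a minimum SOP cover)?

13

size-2^0 implicants → 000001(✓)  000100(✓)  001000(✓)  001001(✓)  001011(✓)  001100(✓)  001110(✓)  010100(✓)  011010(✓)  011101  100010(✓)  100101(✓)  100110(✓)  100111(✓)  101010(✓)  101011(✓)  101100(✓)  110111(✓)  111001  111010(✓)  111110(✓)
size-2^1 implicants → -01011  -01100  -11010  0-0100  00-001  00-100  001-00  0010-1  00100-  0011-0  1-0111  1-1010  10-010  100-10  1001-1  10011-  10101-  111-10
Unchecked terms (primes): -01011, -01100, -11010, 0-0100, 00-001, 00-100, 001-00, 0010-1, 00100-, 0011-0, 011101, 1-0111, 1-1010, 10-010, 100-10, 1001-1, 10011-, 10101-, 111-10, 111001
Minterm coverage:
  m1 ⊆ 00-001 [E]
  m4 ⊆ 0-0100,00-100
  m8 ⊆ 001-00,00100-
  m9 ⊆ 00-001,0010-1,00100-
  m11 ⊆ -01011,0010-1
  m12 ⊆ -01100,00-100,001-00,0011-0
  m14 ⊆ 0011-0 [E]
  m20 ⊆ 0-0100 [E]
  m26 ⊆ -11010 [E]
  m29 ⊆ 011101 [E]
  m34 ⊆ 10-010,100-10
  m37 ⊆ 1001-1 [E]
  m38 ⊆ 100-10,10011-
  m39 ⊆ 1-0111,1001-1,10011-
  m42 ⊆ 1-1010,10-010,10101-
  m44 ⊆ -01100 [E]
  m55 ⊆ 1-0111 [E]
  m58 ⊆ -11010,1-1010,111-10
  m62 ⊆ 111-10 [E]
E = {-01100, -11010, 0-0100, 00-001, 0011-0, 011101, 1-0111, 1001-1, 111-10}
Petrick residual → -01011, 001-00, 1-1010, 100-10
Cover = b'cd'ef + b'cde'f' + bcd'ef' + a'c'de'f' + a'b'd'e'f + a'b'ce'f' + a'b'cdf' + a'bcde'f + ac'def + acd'ef' + ab'c'ef' + ab'c'df + abcef'  |cover|=13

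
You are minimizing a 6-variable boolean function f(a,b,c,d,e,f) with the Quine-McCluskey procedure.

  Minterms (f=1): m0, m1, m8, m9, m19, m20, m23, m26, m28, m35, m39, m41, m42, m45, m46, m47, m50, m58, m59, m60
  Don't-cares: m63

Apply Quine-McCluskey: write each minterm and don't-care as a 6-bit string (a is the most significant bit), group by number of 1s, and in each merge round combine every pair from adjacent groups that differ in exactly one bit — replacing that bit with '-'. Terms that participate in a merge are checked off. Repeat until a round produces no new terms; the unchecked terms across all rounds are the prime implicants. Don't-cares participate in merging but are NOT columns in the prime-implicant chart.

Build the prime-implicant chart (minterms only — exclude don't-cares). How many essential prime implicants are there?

7

[col 0] 000000*, 000001*, 001000*, 001001*, 010011*, 010100*, 010111*, 011010*, 011100*, 100011*, 100111*, 101001*, 101010*, 101101*, 101110*, 101111*, 110010*, 111010*, 111011*, 111100*, 111111*
[col 1] -01001, -11010, -11100, 00-000*, 00-001*, 00000-*, 00100-*, 01-100, 010-11, 1-1010, 1-1111, 10-111, 100-11, 101-01, 101-10, 1011-1, 10111-, 11-010, 111-11, 11101-
[col 2] 00-00-
Prime implicants: -01001, -11010, -11100, 00-00-, 01-100, 010-11, 1-1010, 1-1111, 10-111, 100-11, 101-01, 101-10, 1011-1, 10111-, 11-010, 111-11, 11101-
PI chart (minterm → PIs covering it):
  0 | 00-00-  (sole → essential)
  1 | 00-00-  (sole → essential)
  8 | 00-00-  (sole → essential)
  9 | -01001,00-00-
  19 | 010-11  (sole → essential)
  20 | 01-100  (sole → essential)
  23 | 010-11  (sole → essential)
  26 | -11010  (sole → essential)
  28 | -11100,01-100
  35 | 100-11  (sole → essential)
  39 | 10-111,100-11
  41 | -01001,101-01
  42 | 1-1010,101-10
  45 | 101-01,1011-1
  46 | 101-10,10111-
  47 | 1-1111,10-111,1011-1,10111-
  50 | 11-010  (sole → essential)
  58 | -11010,1-1010,11-010,11101-
  59 | 111-11,11101-
  60 | -11100  (sole → essential)
Essential prime implicants: -11010, -11100, 00-00-, 01-100, 010-11, 100-11, 11-010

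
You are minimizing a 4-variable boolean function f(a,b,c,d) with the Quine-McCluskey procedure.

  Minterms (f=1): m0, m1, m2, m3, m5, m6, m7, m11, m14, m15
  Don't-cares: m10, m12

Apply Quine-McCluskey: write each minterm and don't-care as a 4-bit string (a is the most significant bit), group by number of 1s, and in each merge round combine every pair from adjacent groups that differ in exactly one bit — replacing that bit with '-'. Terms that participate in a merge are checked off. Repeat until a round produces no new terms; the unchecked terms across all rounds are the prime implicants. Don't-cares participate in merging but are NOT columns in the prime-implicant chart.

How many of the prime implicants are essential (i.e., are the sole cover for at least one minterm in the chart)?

3

[col 0] 0000*, 0001*, 0010*, 0011*, 0101*, 0110*, 0111*, 1010*, 1011*, 1100*, 1110*, 1111*
[col 1] -010*, -011*, -110*, -111*, 0-01*, 0-10*, 0-11*, 00-0*, 00-1*, 000-*, 001-*, 01-1*, 011-*, 1-10*, 1-11*, 101-*, 11-0, 111-*
[col 2] --10*, --11*, -01-*, -11-*, 0--1, 0-1-*, 00--, 1-1-*
[col 3] --1-
Prime implicants: --1-, 0--1, 00--, 11-0
PI chart (minterm → PIs covering it):
  0 | 00--  (sole → essential)
  1 | 0--1,00--
  2 | --1-,00--
  3 | --1-,0--1,00--
  5 | 0--1  (sole → essential)
  6 | --1-  (sole → essential)
  7 | --1-,0--1
  11 | --1-  (sole → essential)
  14 | --1-,11-0
  15 | --1-  (sole → essential)
Essential prime implicants: --1-, 0--1, 00--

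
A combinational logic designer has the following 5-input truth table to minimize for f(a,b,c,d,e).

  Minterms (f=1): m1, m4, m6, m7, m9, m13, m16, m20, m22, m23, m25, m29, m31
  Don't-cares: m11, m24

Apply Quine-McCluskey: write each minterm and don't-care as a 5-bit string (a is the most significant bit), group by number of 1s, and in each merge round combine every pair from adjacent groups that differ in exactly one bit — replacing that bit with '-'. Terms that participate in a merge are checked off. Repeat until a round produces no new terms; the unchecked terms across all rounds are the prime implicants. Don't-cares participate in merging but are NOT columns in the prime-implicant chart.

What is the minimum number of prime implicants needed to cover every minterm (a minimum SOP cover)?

6

Round 0: 00001✓ 00100✓ 00110✓ 00111✓ 01001✓ 01011✓ 01101✓ 10000✓ 10100✓ 10110✓ 10111✓ 11000✓ 11001✓ 11101✓ 11111✓
Round 1: -0100✓ -0110✓ -0111✓ -1001✓ -1101✓ 0-001 001-0✓ 0011-✓ 01-01✓ 010-1 1-000 1-111 10-00 101-0✓ 1011-✓ 11-01✓ 1100- 111-1
Round 2: -01-0 -011- -1-01
PIs = {-01-0, -011-, -1-01, 0-001, 010-1, 1-000, 1-111, 10-00, 1100-, 111-1}
Coverage chart:
  m1: 0-001 ←essential
  m4: -01-0 ←essential
  m6: -01-0,-011-
  m7: -011- ←essential
  m9: -1-01,0-001,010-1
  m13: -1-01 ←essential
  m16: 1-000,10-00
  m20: -01-0,10-00
  m22: -01-0,-011-
  m23: -011-,1-111
  m25: -1-01,1100-
  m29: -1-01,111-1
  m31: 1-111,111-1
Essential: -01-0, -011-, -1-01, 0-001
Petrick residual → 1-000, 1-111
Min cover (6 terms): b'ce' + b'cd + bd'e + a'c'd'e + ac'd'e' + acde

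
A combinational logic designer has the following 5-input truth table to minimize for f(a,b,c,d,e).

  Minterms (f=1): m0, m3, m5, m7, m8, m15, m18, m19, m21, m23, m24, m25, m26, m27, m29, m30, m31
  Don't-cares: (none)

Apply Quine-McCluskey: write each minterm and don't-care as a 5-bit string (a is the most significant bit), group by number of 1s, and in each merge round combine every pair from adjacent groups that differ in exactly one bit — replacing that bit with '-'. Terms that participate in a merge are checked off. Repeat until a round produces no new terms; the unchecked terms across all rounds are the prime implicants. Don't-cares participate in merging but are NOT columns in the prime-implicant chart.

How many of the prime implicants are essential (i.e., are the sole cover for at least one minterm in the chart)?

6

size-2^0 implicants → 00000(✓)  00011(✓)  00101(✓)  00111(✓)  01000(✓)  01111(✓)  10010(✓)  10011(✓)  10101(✓)  10111(✓)  11000(✓)  11001(✓)  11010(✓)  11011(✓)  11101(✓)  11110(✓)  11111(✓)
size-2^1 implicants → -0011(✓)  -0101(✓)  -0111(✓)  -1000  -1111(✓)  0-000  0-111(✓)  00-11(✓)  001-1(✓)  1-010(✓)  1-011(✓)  1-101(✓)  1-111(✓)  10-11(✓)  1001-(✓)  101-1(✓)  11-01(✓)  11-10(✓)  11-11(✓)  110-0(✓)  110-1(✓)  1100-(✓)  1101-(✓)  111-1(✓)  1111-(✓)
size-2^2 implicants → --111  -0-11  -01-1  1--11  1-01-  1-1-1  11--1  11-1-  110--
Unchecked terms (primes): --111, -0-11, -01-1, -1000, 0-000, 1--11, 1-01-, 1-1-1, 11--1, 11-1-, 110--
Minterm coverage:
  m0 ⊆ 0-000 [E]
  m3 ⊆ -0-11 [E]
  m5 ⊆ -01-1 [E]
  m7 ⊆ --111,-0-11,-01-1
  m8 ⊆ -1000,0-000
  m15 ⊆ --111 [E]
  m18 ⊆ 1-01- [E]
  m19 ⊆ -0-11,1--11,1-01-
  m21 ⊆ -01-1,1-1-1
  m23 ⊆ --111,-0-11,-01-1,1--11,1-1-1
  m24 ⊆ -1000,110--
  m25 ⊆ 11--1,110--
  m26 ⊆ 1-01-,11-1-,110--
  m27 ⊆ 1--11,1-01-,11--1,11-1-,110--
  m29 ⊆ 1-1-1,11--1
  m30 ⊆ 11-1- [E]
  m31 ⊆ --111,1--11,1-1-1,11--1,11-1-
E = {--111, -0-11, -01-1, 0-000, 1-01-, 11-1-}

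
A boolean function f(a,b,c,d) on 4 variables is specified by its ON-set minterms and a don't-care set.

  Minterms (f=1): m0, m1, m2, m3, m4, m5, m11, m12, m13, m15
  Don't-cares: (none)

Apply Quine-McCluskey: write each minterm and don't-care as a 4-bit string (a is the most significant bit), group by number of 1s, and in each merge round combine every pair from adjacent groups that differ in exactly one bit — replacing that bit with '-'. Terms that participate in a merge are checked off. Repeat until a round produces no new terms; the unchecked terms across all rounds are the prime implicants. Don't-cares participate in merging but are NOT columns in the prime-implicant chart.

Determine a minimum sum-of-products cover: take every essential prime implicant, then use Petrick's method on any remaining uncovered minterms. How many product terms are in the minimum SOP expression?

Round 0: 0000✓ 0001✓ 0010✓ 0011✓ 0100✓ 0101✓ 1011✓ 1100✓ 1101✓ 1111✓
Round 1: -011 -100✓ -101✓ 0-00✓ 0-01✓ 00-0✓ 00-1✓ 000-✓ 001-✓ 010-✓ 1-11 11-1 110-✓
Round 2: -10- 0-0- 00--
PIs = {-011, -10-, 0-0-, 00--, 1-11, 11-1}
Coverage chart:
  m0: 0-0-,00--
  m1: 0-0-,00--
  m2: 00-- ←essential
  m3: -011,00--
  m4: -10-,0-0-
  m5: -10-,0-0-
  m11: -011,1-11
  m12: -10- ←essential
  m13: -10-,11-1
  m15: 1-11,11-1
Essential: -10-, 00--
Petrick residual → 1-11
Min cover (3 terms): bc' + a'b' + acd

3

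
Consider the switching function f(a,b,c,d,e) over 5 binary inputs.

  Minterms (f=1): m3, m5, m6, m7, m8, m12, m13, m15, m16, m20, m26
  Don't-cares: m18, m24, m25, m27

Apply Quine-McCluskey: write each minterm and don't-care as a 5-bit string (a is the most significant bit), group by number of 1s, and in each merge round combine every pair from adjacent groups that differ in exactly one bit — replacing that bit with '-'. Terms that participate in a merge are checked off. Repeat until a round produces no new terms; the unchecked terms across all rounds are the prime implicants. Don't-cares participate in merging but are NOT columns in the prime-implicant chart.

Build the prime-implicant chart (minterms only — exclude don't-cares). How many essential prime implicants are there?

[col 0] 00011*, 00101*, 00110*, 00111*, 01000*, 01100*, 01101*, 01111*, 10000*, 10010*, 10100*, 11000*, 11001*, 11010*, 11011*
[col 1] -1000, 0-101*, 0-111*, 00-11, 001-1*, 0011-, 01-00, 011-1*, 0110-, 1-000*, 1-010*, 10-00, 100-0*, 110-0*, 110-1*, 1100-*, 1101-*
[col 2] 0-1-1, 1-0-0, 110--
Prime implicants: -1000, 0-1-1, 00-11, 0011-, 01-00, 0110-, 1-0-0, 10-00, 110--
PI chart (minterm → PIs covering it):
  3 | 00-11  (sole → essential)
  5 | 0-1-1  (sole → essential)
  6 | 0011-  (sole → essential)
  7 | 0-1-1,00-11,0011-
  8 | -1000,01-00
  12 | 01-00,0110-
  13 | 0-1-1,0110-
  15 | 0-1-1  (sole → essential)
  16 | 1-0-0,10-00
  20 | 10-00  (sole → essential)
  26 | 1-0-0,110--
Essential prime implicants: 0-1-1, 00-11, 0011-, 10-00

4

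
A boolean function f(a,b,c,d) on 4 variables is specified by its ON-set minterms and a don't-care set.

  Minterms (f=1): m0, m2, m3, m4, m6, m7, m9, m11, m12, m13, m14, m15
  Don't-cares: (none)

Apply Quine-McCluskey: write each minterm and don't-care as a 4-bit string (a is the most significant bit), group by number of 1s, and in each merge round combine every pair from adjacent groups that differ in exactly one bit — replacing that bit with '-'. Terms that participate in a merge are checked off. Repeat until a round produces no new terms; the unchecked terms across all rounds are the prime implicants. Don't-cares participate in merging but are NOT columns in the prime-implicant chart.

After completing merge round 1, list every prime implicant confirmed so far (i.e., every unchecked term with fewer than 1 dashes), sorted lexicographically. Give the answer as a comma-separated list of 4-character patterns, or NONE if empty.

NONE

Round 0: 0000✓ 0010✓ 0011✓ 0100✓ 0110✓ 0111✓ 1001✓ 1011✓ 1100✓ 1101✓ 1110✓ 1111✓
Round 1: -011✓ -100✓ -110✓ -111✓ 0-00✓ 0-10✓ 0-11✓ 00-0✓ 001-✓ 01-0✓ 011-✓ 1-01✓ 1-11✓ 10-1✓ 11-0✓ 11-1✓ 110-✓ 111-✓
Round 2: --11 -1-0 -11- 0--0 0-1- 1--1 11--
PIs = {--11, -1-0, -11-, 0--0, 0-1-, 1--1, 11--}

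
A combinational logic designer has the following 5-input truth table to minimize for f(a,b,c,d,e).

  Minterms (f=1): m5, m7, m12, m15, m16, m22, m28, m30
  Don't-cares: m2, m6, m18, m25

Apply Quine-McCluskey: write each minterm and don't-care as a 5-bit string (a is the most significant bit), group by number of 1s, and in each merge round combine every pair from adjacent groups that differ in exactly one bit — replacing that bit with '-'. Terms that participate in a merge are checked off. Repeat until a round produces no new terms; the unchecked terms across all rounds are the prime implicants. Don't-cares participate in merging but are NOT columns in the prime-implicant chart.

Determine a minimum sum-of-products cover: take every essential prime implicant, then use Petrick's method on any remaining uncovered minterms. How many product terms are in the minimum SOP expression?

Round 0: 00010✓ 00101✓ 00110✓ 00111✓ 01100✓ 01111✓ 10000✓ 10010✓ 10110✓ 11001 11100✓ 11110✓
Round 1: -0010✓ -0110✓ -1100 0-111 00-10✓ 001-1 0011- 1-110 10-10✓ 100-0 111-0
Round 2: -0-10
PIs = {-0-10, -1100, 0-111, 001-1, 0011-, 1-110, 100-0, 11001, 111-0}
Coverage chart:
  m5: 001-1 ←essential
  m7: 0-111,001-1,0011-
  m12: -1100 ←essential
  m15: 0-111 ←essential
  m16: 100-0 ←essential
  m22: -0-10,1-110
  m28: -1100,111-0
  m30: 1-110,111-0
Essential: -1100, 0-111, 001-1, 100-0
Petrick residual → 1-110
Min cover (5 terms): bcd'e' + a'cde + a'b'ce + acde' + ab'c'e'

5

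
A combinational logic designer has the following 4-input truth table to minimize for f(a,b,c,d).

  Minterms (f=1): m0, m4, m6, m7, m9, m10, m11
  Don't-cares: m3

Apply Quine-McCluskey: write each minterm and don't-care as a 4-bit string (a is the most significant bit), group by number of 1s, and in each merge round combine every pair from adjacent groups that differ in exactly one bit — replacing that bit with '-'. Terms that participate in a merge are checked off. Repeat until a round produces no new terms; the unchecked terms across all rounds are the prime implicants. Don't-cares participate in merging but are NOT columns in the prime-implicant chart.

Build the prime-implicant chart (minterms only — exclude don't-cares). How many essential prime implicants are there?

[col 0] 0000*, 0011*, 0100*, 0110*, 0111*, 1001*, 1010*, 1011*
[col 1] -011, 0-00, 0-11, 01-0, 011-, 10-1, 101-
Prime implicants: -011, 0-00, 0-11, 01-0, 011-, 10-1, 101-
PI chart (minterm → PIs covering it):
  0 | 0-00  (sole → essential)
  4 | 0-00,01-0
  6 | 01-0,011-
  7 | 0-11,011-
  9 | 10-1  (sole → essential)
  10 | 101-  (sole → essential)
  11 | -011,10-1,101-
Essential prime implicants: 0-00, 10-1, 101-

3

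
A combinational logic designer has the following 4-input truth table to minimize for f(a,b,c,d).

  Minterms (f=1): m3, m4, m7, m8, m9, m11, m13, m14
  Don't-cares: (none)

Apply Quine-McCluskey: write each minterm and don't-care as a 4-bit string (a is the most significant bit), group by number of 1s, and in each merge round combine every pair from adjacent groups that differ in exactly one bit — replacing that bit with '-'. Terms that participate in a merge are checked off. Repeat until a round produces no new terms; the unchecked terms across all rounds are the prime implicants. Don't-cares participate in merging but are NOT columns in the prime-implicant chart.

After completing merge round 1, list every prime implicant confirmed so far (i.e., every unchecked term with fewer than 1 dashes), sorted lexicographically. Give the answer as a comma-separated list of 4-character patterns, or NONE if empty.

0100, 1110

[col 0] 0011*, 0100, 0111*, 1000*, 1001*, 1011*, 1101*, 1110
[col 1] -011, 0-11, 1-01, 10-1, 100-
Prime implicants: -011, 0-11, 0100, 1-01, 10-1, 100-, 1110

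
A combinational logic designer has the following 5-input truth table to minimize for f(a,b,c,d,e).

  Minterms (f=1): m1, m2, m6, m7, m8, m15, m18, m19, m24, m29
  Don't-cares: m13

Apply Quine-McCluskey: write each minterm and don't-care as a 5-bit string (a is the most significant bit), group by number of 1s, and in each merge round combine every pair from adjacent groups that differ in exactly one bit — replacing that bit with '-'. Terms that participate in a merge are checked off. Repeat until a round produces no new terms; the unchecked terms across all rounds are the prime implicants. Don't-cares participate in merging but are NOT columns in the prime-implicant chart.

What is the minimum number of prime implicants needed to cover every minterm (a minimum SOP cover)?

6

[col 0] 00001, 00010*, 00110*, 00111*, 01000*, 01101*, 01111*, 10010*, 10011*, 11000*, 11101*
[col 1] -0010, -1000, -1101, 0-111, 00-10, 0011-, 011-1, 1001-
Prime implicants: -0010, -1000, -1101, 0-111, 00-10, 00001, 0011-, 011-1, 1001-
PI chart (minterm → PIs covering it):
  1 | 00001  (sole → essential)
  2 | -0010,00-10
  6 | 00-10,0011-
  7 | 0-111,0011-
  8 | -1000  (sole → essential)
  15 | 0-111,011-1
  18 | -0010,1001-
  19 | 1001-  (sole → essential)
  24 | -1000  (sole → essential)
  29 | -1101  (sole → essential)
Essential prime implicants: -1000, -1101, 00001, 1001-
Petrick residual → 0-111, 00-10
Minimum SOP uses 6 PIs: bc'd'e' + bcd'e + a'cde + a'b'de' + a'b'c'd'e + ab'c'd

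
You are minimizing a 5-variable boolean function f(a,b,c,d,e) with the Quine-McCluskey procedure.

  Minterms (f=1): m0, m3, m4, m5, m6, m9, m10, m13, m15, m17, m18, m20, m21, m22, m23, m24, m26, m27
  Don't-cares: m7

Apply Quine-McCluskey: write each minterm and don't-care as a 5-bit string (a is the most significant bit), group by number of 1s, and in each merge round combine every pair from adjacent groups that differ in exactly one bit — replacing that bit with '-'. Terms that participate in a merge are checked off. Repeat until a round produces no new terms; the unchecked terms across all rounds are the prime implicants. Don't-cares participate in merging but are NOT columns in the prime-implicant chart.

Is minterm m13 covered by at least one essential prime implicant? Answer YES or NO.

Round 0: 00000✓ 00011✓ 00100✓ 00101✓ 00110✓ 00111✓ 01001✓ 01010✓ 01101✓ 01111✓ 10001✓ 10010✓ 10100✓ 10101✓ 10110✓ 10111✓ 11000✓ 11010✓ 11011✓
Round 1: -0100✓ -0101✓ -0110✓ -0111✓ -1010 0-101✓ 0-111✓ 00-00 00-11 001-0✓ 001-1✓ 0010-✓ 0011-✓ 01-01 011-1✓ 1-010 10-01 10-10 101-0✓ 101-1✓ 1010-✓ 1011-✓ 110-0 1101-
Round 2: -01-0✓ -01-1✓ -010-✓ -011-✓ 0-1-1 001--✓ 101--✓
Round 3: -01--
PIs = {-01--, -1010, 0-1-1, 00-00, 00-11, 01-01, 1-010, 10-01, 10-10, 110-0, 1101-}
Coverage chart:
  m0: 00-00 ←essential
  m3: 00-11 ←essential
  m4: -01--,00-00
  m5: -01--,0-1-1
  m6: -01-- ←essential
  m9: 01-01 ←essential
  m10: -1010 ←essential
  m13: 0-1-1,01-01
  m15: 0-1-1 ←essential
  m17: 10-01 ←essential
  m18: 1-010,10-10
  m20: -01-- ←essential
  m21: -01--,10-01
  m22: -01--,10-10
  m23: -01-- ←essential
  m24: 110-0 ←essential
  m26: -1010,1-010,110-0,1101-
  m27: 1101- ←essential
Essential: -01--, -1010, 0-1-1, 00-00, 00-11, 01-01, 10-01, 110-0, 1101-

YES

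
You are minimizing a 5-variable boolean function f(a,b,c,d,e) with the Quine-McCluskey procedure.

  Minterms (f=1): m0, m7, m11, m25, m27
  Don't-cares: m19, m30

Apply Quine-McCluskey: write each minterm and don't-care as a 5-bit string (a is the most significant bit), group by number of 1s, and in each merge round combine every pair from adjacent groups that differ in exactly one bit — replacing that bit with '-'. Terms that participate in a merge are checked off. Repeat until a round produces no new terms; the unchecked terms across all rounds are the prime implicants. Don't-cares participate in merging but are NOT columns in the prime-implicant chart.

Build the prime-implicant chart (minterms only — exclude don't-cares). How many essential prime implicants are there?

size-2^0 implicants → 00000  00111  01011(✓)  10011(✓)  11001(✓)  11011(✓)  11110
size-2^1 implicants → -1011  1-011  110-1
Unchecked terms (primes): -1011, 00000, 00111, 1-011, 110-1, 11110
Minterm coverage:
  m0 ⊆ 00000 [E]
  m7 ⊆ 00111 [E]
  m11 ⊆ -1011 [E]
  m25 ⊆ 110-1 [E]
  m27 ⊆ -1011,1-011,110-1
E = {-1011, 00000, 00111, 110-1}

4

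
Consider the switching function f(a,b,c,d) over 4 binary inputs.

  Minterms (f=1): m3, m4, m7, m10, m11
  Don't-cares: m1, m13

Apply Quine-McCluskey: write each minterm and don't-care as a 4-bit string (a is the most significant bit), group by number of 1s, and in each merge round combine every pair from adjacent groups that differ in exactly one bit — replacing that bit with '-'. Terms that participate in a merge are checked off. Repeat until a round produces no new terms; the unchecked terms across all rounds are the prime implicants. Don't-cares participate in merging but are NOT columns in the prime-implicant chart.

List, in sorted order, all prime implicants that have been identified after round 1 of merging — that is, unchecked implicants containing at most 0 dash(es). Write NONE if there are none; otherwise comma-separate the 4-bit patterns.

Round 0: 0001✓ 0011✓ 0100 0111✓ 1010✓ 1011✓ 1101
Round 1: -011 0-11 00-1 101-
PIs = {-011, 0-11, 00-1, 0100, 101-, 1101}

0100, 1101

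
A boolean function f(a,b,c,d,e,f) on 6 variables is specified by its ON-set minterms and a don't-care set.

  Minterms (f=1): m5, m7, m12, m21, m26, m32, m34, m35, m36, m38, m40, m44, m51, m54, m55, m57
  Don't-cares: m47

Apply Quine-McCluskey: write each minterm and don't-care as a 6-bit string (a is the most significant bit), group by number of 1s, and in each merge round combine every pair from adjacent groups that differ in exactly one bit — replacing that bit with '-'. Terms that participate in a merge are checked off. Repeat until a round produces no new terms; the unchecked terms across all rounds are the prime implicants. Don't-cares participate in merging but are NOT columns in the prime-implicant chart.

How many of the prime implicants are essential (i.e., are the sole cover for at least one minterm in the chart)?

6

size-2^0 implicants → 000101(✓)  000111(✓)  001100(✓)  010101(✓)  011010  100000(✓)  100010(✓)  100011(✓)  100100(✓)  100110(✓)  101000(✓)  101100(✓)  101111  110011(✓)  110110(✓)  110111(✓)  111001
size-2^1 implicants → -01100  0-0101  0001-1  1-0011  1-0110  10-000(✓)  10-100(✓)  100-00(✓)  100-10(✓)  1000-0(✓)  10001-  1001-0(✓)  101-00(✓)  110-11  11011-
size-2^2 implicants → 10--00  100--0
Unchecked terms (primes): -01100, 0-0101, 0001-1, 011010, 1-0011, 1-0110, 10--00, 100--0, 10001-, 101111, 110-11, 11011-, 111001
Minterm coverage:
  m5 ⊆ 0-0101,0001-1
  m7 ⊆ 0001-1 [E]
  m12 ⊆ -01100 [E]
  m21 ⊆ 0-0101 [E]
  m26 ⊆ 011010 [E]
  m32 ⊆ 10--00,100--0
  m34 ⊆ 100--0,10001-
  m35 ⊆ 1-0011,10001-
  m36 ⊆ 10--00,100--0
  m38 ⊆ 1-0110,100--0
  m40 ⊆ 10--00 [E]
  m44 ⊆ -01100,10--00
  m51 ⊆ 1-0011,110-11
  m54 ⊆ 1-0110,11011-
  m55 ⊆ 110-11,11011-
  m57 ⊆ 111001 [E]
E = {-01100, 0-0101, 0001-1, 011010, 10--00, 111001}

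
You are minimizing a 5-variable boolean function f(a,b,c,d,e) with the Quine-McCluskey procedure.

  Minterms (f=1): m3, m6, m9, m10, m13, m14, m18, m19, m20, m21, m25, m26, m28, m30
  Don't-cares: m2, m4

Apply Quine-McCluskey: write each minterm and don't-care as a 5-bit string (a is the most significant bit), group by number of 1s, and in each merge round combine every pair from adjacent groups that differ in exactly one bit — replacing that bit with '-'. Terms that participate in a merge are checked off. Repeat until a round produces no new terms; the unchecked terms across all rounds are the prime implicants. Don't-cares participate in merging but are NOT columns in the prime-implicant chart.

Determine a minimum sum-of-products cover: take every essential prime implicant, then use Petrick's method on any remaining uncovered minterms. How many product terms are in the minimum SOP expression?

7

Round 0: 00010✓ 00011✓ 00100✓ 00110✓ 01001✓ 01010✓ 01101✓ 01110✓ 10010✓ 10011✓ 10100✓ 10101✓ 11001✓ 11010✓ 11100✓ 11110✓
Round 1: -0010✓ -0011✓ -0100 -1001 -1010✓ -1110✓ 0-010✓ 0-110✓ 00-10✓ 0001-✓ 001-0 01-01 01-10✓ 1-010✓ 1-100 1001-✓ 1010- 11-10✓ 111-0
Round 2: --010 -001- -1-10 0--10
PIs = {--010, -001-, -0100, -1-10, -1001, 0--10, 001-0, 01-01, 1-100, 1010-, 111-0}
Coverage chart:
  m3: -001- ←essential
  m6: 0--10,001-0
  m9: -1001,01-01
  m10: --010,-1-10,0--10
  m13: 01-01 ←essential
  m14: -1-10,0--10
  m18: --010,-001-
  m19: -001- ←essential
  m20: -0100,1-100,1010-
  m21: 1010- ←essential
  m25: -1001 ←essential
  m26: --010,-1-10
  m28: 1-100,111-0
  m30: -1-10,111-0
Essential: -001-, -1001, 01-01, 1010-
Petrick residual → --010, 0--10, 111-0
Min cover (7 terms): c'de' + b'c'd + bc'd'e + a'de' + a'bd'e + ab'cd' + abce'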